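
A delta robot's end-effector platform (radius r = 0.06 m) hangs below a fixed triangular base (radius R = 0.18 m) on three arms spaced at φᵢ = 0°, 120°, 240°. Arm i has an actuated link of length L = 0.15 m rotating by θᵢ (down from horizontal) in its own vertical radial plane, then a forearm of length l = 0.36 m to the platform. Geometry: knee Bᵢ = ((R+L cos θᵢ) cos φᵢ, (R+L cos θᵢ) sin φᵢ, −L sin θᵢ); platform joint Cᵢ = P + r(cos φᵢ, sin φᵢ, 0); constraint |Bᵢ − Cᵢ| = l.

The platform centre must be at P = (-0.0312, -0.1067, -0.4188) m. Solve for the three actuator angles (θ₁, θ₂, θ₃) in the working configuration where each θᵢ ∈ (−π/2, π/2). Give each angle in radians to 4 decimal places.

θ₁ = 1.2216, θ₂ = 1.3963, θ₃ = 0.6110

rotate P by −φ1: (-0.0312, -0.1067, -0.4188)
  A=0.1512, B=-0.4188, C=(l²−L²−A²−y'²−z²)/(2L)=-0.3418
  θ1 = atan2(B,A) + arccos(C/0.4453) = 1.2216
φ2=120.0° → target in arm frame (-0.0768, 0.0804)
  A cos θ + B sin θ = C:  0.1968·cos θ + -0.4188·sin θ = -0.3783
  θ2 = atan2(B,A) + arccos(C/0.4627) = 1.3963
rotate P by −φ3: (0.1080, 0.0263, -0.4188)
  e−x'=0.0120;  (l²−L²−(e−x')²−y'²−z²)/2L = -0.2304
  θ3 = atan2(B,A) + arccos(C/0.4190) = 0.6110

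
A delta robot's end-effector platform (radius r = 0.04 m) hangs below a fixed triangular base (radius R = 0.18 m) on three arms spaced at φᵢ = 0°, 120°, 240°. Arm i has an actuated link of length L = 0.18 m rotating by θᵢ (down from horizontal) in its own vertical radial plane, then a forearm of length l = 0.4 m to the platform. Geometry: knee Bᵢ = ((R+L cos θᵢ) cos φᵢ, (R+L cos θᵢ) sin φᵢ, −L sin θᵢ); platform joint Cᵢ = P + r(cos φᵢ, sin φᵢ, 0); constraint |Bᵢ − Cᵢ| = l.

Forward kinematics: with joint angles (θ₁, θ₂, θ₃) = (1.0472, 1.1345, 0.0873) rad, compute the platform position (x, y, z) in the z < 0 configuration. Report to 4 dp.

arm 1 at φ=0.0°: e+L cos θ1 = 0.2300;  S1 = (0.2300, 0.0000, -0.1559)
φ2=120.0°: virtual centre (-0.1080, 0.1871, -0.1631), radius l
S3 = (0.3193·cos240.0°, 0.3193·sin240.0°, -0.0157) = (-0.1597, -0.2765, -0.0157)
|S₂|²−|S₁|² = -0.0039;  |S₃|²−|S₁|² = 0.0250
linear system: -0.6761x+0.3742y = -0.0039−-0.0145z; -0.7793x+-0.5531y = 0.0250−0.2804z
det = 0.6656;  x = -0.0108+0.1456z,  y = -0.0300+0.3018z
quadratic in z: (1.1123)z²+(0.2236)z+(-0.0768)=0, √Δ=0.6259 → z ∈ {-0.3818, 0.1808}; z = -0.3818 (taking z<0)
x = -0.0664, y = -0.1452

(-0.0664, -0.1452, -0.3818)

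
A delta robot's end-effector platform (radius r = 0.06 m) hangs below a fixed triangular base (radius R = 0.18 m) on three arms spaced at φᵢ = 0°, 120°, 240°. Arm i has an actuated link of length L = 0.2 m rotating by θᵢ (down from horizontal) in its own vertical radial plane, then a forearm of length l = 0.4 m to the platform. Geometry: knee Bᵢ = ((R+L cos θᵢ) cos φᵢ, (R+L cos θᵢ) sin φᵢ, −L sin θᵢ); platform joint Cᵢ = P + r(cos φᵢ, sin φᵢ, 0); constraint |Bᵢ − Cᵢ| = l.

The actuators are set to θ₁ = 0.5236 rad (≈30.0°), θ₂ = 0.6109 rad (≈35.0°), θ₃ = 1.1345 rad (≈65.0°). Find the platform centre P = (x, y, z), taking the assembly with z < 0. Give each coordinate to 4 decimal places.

centre 1 = (0.2932·cos0.0°, 0.2932·sin0.0°, -0.1000) = (0.2932, 0.0000, -0.1000)
arm 2 at φ=120.0°: e+L cos θ2 = 0.2838;  centre 2 = (-0.1419, 0.2458, -0.1147)
centre 3 = (0.2045·cos240.0°, 0.2045·sin240.0°, -0.1813) = (-0.1023, -0.1771, -0.1813)
|centre ₂|²−|centre ₁|² = -0.0023;  |centre ₃|²−|centre ₁|² = -0.0213
plane₁₂: -0.8702x+0.4916y+-0.0294z = -0.0023
Cramer: x(z) = 0.0162-0.1296z;  y(z) = 0.0240-0.1695z
into |P−centre ₁|² = l²: 1.0455z² + 0.2637z + -0.0727 = 0;  Δ = 0.3734;  z = -0.4183 or 0.1661 → z<0 root = -0.4183
x = 0.0704, y = 0.0949

(0.0704, 0.0949, -0.4183)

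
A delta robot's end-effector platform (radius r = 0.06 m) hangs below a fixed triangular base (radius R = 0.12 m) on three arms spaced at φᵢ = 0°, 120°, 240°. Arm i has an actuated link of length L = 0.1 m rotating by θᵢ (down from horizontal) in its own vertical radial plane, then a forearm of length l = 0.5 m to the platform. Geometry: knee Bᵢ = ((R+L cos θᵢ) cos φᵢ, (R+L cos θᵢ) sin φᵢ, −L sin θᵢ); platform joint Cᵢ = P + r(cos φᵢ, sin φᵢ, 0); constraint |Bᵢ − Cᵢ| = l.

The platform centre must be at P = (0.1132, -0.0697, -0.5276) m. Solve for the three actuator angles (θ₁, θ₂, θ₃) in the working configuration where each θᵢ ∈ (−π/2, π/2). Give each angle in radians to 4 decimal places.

θ₁ = 0.3487, θ₂ = 1.0470, θ₃ = 0.6978

arm 1 (φ=0.0°): x'=0.1132, y'=-0.0697
  A=-0.0532, B=-0.5276, C=(l²−L²−A²−y'²−z²)/(2L)=-0.2303
  γ=atan2(-0.5276,-0.0532)=-1.6713;  ψ=arccos(-0.4342)=2.0200;  θ1=γ+ψ≈0.3487
arm 2 (φ=120.0°): x'=-0.1170, y'=-0.0632
  A cos θ + B sin θ = C:  0.1770·cos θ + -0.5276·sin θ = -0.3683
  θ2 = atan2(B,A) + arccos(C/0.5565) = 1.0470
φ3=240.0° → target in arm frame (0.0038, 0.1329)
  A cos θ + B sin θ = C:  0.0562·cos θ + -0.5276·sin θ = -0.2959
  √(A²+B²)=0.5306;  θ3 = -1.4646+2.1624 ≈ 0.6978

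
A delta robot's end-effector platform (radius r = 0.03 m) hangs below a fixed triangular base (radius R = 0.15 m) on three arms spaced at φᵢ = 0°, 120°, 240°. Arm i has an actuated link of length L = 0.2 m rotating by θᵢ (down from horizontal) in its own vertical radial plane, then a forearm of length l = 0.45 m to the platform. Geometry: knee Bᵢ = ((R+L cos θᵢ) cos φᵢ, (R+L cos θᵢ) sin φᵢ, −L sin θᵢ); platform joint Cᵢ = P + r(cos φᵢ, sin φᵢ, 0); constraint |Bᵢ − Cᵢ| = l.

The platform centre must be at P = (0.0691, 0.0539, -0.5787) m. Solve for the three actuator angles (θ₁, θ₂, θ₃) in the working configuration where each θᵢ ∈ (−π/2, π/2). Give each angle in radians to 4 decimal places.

θ₁ = 0.9596, θ₂ = 1.1345, θ₃ = 1.3961

rotate P by −φ1: (0.0691, 0.0539, -0.5787)
  A cos θ + B sin θ = C:  0.0509·cos θ + -0.5787·sin θ = -0.4447
  γ=atan2(-0.5787,0.0509)=-1.4831;  ψ=arccos(-0.7655)=2.4427;  θ1=γ+ψ≈0.9596
φ2=120.0° → target in arm frame (0.0121, -0.0868)
  A cos θ + B sin θ = C:  0.1079·cos θ + -0.5787·sin θ = -0.4789
  √(A²+B²)=0.5887;  θ2 = -1.3865+2.5210 ≈ 1.1345
φ3=240.0° → target in arm frame (-0.0812, 0.0329)
  e−x'=0.2012;  (l²−L²−(e−x')²−y'²−z²)/2L = -0.5349
  θ3 = atan2(B,A) + arccos(C/0.6127) = 1.3961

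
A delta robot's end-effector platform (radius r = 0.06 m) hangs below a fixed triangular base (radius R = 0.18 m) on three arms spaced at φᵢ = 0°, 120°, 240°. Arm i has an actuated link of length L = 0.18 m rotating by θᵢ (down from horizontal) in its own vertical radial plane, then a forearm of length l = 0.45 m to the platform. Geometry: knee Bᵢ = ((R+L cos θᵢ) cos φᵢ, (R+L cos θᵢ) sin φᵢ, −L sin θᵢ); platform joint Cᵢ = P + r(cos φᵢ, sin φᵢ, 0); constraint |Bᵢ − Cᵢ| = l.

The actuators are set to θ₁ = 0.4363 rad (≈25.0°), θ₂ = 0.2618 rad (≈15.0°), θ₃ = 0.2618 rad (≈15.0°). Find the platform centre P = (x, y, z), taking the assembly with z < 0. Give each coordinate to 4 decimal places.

O1 = (0.2831·cos0.0°, 0.2831·sin0.0°, -0.0761) = (0.2831, 0.0000, -0.0761)
φ2=120.0°: virtual centre (-0.1469, 0.2545, -0.0466), radius l
φ3=240.0°: virtual centre (-0.1469, -0.2545, -0.0466), radius l
eliminate P² terms by subtracting sphere 1 from 2 and 3
linear system: -0.8601x+0.5090y = 0.0026−0.0590z; -0.8601x+-0.5090y = 0.0026−0.0590z
det = 0.8756;  x = -0.0030+0.0685z,  y = 0.0000+0.0000z
quadratic in z: (1.0047)z²+(0.1129)z+(-0.1148)=0, √Δ=0.6887 → z ∈ {-0.3989, 0.2865}; z = -0.3989 (taking z<0)
x = -0.0303, y = 0.0000

(-0.0303, 0.0000, -0.3989)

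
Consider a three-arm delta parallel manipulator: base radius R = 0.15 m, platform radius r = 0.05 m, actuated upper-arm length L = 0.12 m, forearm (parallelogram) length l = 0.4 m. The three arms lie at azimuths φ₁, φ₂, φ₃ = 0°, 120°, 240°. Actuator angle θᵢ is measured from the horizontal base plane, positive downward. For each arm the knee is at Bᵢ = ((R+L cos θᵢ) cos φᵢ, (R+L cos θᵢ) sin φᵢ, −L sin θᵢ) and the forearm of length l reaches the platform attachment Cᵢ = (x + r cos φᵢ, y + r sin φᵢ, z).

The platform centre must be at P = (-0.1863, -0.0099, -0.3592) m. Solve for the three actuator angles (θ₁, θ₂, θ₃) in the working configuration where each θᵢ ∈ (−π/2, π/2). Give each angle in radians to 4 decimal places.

φ1=0.0° → target in arm frame (-0.1863, -0.0099)
  A=0.2863, B=-0.3592, C=(l²−L²−A²−y'²−z²)/(2L)=-0.2729
  √(A²+B²)=0.4593;  θ1 = -0.8979+2.2069 ≈ 1.3090
rotate P by −φ2: (0.0846, 0.1663, -0.3592)
  A cos θ + B sin θ = C:  0.0154·cos θ + -0.3592·sin θ = -0.0471
  γ=atan2(-0.3592,0.0154)=-1.5279;  ψ=arccos(-0.1311)=1.7023;  θ2=γ+ψ≈0.1744
rotate P by −φ3: (0.1017, -0.1564, -0.3592)
  A=-0.0017, B=-0.3592, C=(l²−L²−A²−y'²−z²)/(2L)=-0.0329
  √(A²+B²)=0.3592;  θ3 = -1.5756+1.6624 ≈ 0.0868

θ₁ = 1.3090, θ₂ = 0.1744, θ₃ = 0.0868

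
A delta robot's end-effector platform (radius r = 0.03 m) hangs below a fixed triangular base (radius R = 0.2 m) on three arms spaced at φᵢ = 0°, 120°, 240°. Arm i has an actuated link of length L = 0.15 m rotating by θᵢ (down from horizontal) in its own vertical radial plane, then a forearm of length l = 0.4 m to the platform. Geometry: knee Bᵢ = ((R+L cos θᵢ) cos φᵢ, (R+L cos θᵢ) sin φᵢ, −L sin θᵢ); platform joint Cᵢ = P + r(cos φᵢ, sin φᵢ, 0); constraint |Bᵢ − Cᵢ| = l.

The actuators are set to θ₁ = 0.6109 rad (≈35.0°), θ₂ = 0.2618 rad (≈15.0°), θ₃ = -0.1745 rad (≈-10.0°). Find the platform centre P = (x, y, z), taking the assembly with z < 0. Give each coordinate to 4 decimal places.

O1 = (0.2929·cos0.0°, 0.2929·sin0.0°, -0.0860) = (0.2929, 0.0000, -0.0860)
O2 = (0.3149·cos120.0°, 0.3149·sin120.0°, -0.0388) = (-0.1574, 0.2727, -0.0388)
O3 = (0.3177·cos240.0°, 0.3177·sin240.0°, 0.0260) = (-0.1589, -0.2752, 0.0260)
eliminate P² terms by subtracting sphere 1 from 2 and 3
linear system: -0.9006x+0.5454y = 0.0075−0.0944z; -0.9035x+-0.5503y = 0.0084−0.2242z
det = 0.9884;  x = -0.0088+0.1763z,  y = -0.0009+0.1179z
into |P−O₁|² = l²: 1.0450z² + 0.0655z + -0.0616 = 0;  Δ = 0.2617;  z = -0.2761 or 0.2134 → z<0 root = -0.2761
x = -0.0575, y = -0.0334

(-0.0575, -0.0334, -0.2761)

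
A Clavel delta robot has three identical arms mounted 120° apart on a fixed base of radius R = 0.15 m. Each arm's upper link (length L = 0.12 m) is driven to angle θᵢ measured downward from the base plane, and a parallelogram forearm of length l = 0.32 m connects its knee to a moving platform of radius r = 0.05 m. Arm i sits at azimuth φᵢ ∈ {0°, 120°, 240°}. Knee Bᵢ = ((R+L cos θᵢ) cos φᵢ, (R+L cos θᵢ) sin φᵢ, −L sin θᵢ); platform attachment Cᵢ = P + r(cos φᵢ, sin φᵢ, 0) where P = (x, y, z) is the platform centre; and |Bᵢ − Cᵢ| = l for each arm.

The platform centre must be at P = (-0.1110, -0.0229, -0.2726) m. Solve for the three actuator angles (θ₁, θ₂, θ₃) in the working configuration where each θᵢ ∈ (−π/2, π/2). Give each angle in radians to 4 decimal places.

θ₁ = 1.0474, θ₂ = 0.2618, θ₃ = 0.0002

φ1=0.0° → target in arm frame (-0.1110, -0.0229)
  e−x'=0.2110;  (l²−L²−(e−x')²−y'²−z²)/2L = -0.1307
  γ=atan2(-0.2726,0.2110)=-0.9121;  ψ=arccos(-0.3790)=1.9595;  θ1=γ+ψ≈1.0474
rotate P by −φ2: (0.0357, 0.1076, -0.2726)
  A cos θ + B sin θ = C:  0.0643·cos θ + -0.2726·sin θ = -0.0084
  √(A²+B²)=0.2801;  θ2 = -1.3390+1.6009 ≈ 0.2618
φ3=240.0° → target in arm frame (0.0753, -0.0847)
  e−x'=0.0247;  (l²−L²−(e−x')²−y'²−z²)/2L = 0.0246
  √(A²+B²)=0.2737;  θ3 = -1.4806+1.4807 ≈ 0.0002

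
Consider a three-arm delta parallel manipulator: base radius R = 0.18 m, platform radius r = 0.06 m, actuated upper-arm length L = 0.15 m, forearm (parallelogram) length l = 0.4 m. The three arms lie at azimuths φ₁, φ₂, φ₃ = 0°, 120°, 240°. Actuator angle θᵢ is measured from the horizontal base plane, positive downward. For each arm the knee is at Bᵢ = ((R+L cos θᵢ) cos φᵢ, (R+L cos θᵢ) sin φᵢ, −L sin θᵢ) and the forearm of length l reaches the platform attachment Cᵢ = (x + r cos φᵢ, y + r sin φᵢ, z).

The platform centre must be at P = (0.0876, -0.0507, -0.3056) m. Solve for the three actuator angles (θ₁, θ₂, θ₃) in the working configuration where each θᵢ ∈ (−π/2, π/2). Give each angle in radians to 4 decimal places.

θ₁ = -0.3490, θ₂ = 0.6113, θ₃ = 0.1746

arm 1 (φ=0.0°): x'=0.0876, y'=-0.0507
  A=0.0324, B=-0.3056, C=(l²−L²−A²−y'²−z²)/(2L)=0.1350
  θ1 = atan2(B,A) + arccos(C/0.3073) = -0.3490
φ2=120.0° → target in arm frame (-0.0877, -0.0505)
  A cos θ + B sin θ = C:  0.2077·cos θ + -0.3056·sin θ = -0.0053
  γ=atan2(-0.3056,0.2077)=-0.9738;  ψ=arccos(-0.0143)=1.5851;  θ2=γ+ψ≈0.6113
rotate P by −φ3: (0.0001, 0.1012, -0.3056)
  A cos θ + B sin θ = C:  0.1199·cos θ + -0.3056·sin θ = 0.0650
  √(A²+B²)=0.3283;  θ3 = -1.1969+1.3716 ≈ 0.1746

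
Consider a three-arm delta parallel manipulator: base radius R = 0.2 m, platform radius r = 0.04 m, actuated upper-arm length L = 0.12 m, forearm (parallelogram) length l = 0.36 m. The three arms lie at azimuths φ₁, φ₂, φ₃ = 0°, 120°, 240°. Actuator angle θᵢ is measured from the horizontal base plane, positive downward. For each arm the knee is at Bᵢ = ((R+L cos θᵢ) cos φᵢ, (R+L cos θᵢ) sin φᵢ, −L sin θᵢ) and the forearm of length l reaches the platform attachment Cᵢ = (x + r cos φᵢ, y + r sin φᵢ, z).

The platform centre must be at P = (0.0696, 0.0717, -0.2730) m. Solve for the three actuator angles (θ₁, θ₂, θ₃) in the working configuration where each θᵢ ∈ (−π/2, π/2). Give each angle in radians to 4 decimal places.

θ₁ = -0.0878, θ₂ = 0.2616, θ₃ = 1.0473

φ1=0.0° → target in arm frame (0.0696, 0.0717)
  e−x'=0.0904;  (l²−L²−(e−x')²−y'²−z²)/2L = 0.1140
  θ1 = atan2(B,A) + arccos(C/0.2876) = -0.0878
rotate P by −φ2: (0.0273, -0.0961, -0.2730)
  A=0.1327, B=-0.2730, C=(l²−L²−A²−y'²−z²)/(2L)=0.0576
  θ2 = atan2(B,A) + arccos(C/0.3035) = 0.2616
φ3=240.0° → target in arm frame (-0.0969, 0.0244)
  A=0.2569, B=-0.2730, C=(l²−L²−A²−y'²−z²)/(2L)=-0.1080
  θ3 = atan2(B,A) + arccos(C/0.3749) = 1.0473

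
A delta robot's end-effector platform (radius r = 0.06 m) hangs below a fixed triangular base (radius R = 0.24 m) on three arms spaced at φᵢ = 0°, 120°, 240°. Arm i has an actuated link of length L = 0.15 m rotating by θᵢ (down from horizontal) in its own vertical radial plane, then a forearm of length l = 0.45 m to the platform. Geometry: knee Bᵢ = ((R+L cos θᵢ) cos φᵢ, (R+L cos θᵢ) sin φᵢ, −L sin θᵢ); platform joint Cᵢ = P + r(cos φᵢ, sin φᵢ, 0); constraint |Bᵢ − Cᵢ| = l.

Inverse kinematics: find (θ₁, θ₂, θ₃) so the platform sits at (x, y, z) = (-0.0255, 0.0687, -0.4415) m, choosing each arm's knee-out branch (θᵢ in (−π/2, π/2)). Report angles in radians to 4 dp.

arm 1 (φ=0.0°): x'=-0.0255, y'=0.0687
  A cos θ + B sin θ = C:  0.2055·cos θ + -0.4415·sin θ = -0.2062
  θ1 = atan2(B,A) + arccos(C/0.4870) = 0.8729
rotate P by −φ2: (0.0722, -0.0123, -0.4415)
  e−x'=0.1078;  (l²−L²−(e−x')²−y'²−z²)/2L = -0.0889
  γ=atan2(-0.4415,0.1078)=-1.3314;  ψ=arccos(-0.1957)=1.7678;  θ2=γ+ψ≈0.4364
arm 3 (φ=240.0°): x'=-0.0467, y'=-0.0564
  e−x'=0.2267;  (l²−L²−(e−x')²−y'²−z²)/2L = -0.2317
  √(A²+B²)=0.4963;  θ3 = -1.0963+2.0566 ≈ 0.9602

θ₁ = 0.8729, θ₂ = 0.4364, θ₃ = 0.9602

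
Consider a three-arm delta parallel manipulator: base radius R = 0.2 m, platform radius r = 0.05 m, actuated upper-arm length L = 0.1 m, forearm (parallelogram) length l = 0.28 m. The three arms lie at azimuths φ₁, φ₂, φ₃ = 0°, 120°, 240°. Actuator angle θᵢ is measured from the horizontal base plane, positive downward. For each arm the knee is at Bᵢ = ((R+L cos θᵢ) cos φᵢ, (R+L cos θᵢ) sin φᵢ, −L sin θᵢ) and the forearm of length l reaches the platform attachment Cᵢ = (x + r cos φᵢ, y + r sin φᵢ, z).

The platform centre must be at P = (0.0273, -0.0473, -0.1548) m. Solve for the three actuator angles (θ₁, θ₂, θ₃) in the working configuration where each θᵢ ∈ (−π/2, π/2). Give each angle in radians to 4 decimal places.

θ₁ = -0.0872, θ₂ = 0.8730, θ₃ = -0.0875

arm 1 (φ=0.0°): x'=0.0273, y'=-0.0473
  A=0.1227, B=-0.1548, C=(l²−L²−A²−y'²−z²)/(2L)=0.1357
  √(A²+B²)=0.1975;  θ1 = -0.9006+0.8133 ≈ -0.0872
rotate P by −φ2: (-0.0546, 0.0000, -0.1548)
  A cos θ + B sin θ = C:  0.2046·cos θ + -0.1548·sin θ = 0.0129
  θ2 = atan2(B,A) + arccos(C/0.2566) = 0.8730
rotate P by −φ3: (0.0273, 0.0473, -0.1548)
  A cos θ + B sin θ = C:  0.1227·cos θ + -0.1548·sin θ = 0.1357
  γ=atan2(-0.1548,0.1227)=-0.9006;  ψ=arccos(0.6872)=0.8131;  θ3=γ+ψ≈-0.0875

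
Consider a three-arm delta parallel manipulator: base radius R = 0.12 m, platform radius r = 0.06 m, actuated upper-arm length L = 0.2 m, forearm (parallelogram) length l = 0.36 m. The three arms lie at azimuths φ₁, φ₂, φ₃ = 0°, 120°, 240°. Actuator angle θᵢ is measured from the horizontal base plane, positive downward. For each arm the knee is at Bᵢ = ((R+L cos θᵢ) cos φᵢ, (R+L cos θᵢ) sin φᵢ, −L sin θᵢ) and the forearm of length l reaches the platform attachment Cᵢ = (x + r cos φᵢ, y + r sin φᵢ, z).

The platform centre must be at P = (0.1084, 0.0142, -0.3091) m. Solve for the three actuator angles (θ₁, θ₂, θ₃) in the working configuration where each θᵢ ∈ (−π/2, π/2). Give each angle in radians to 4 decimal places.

φ1=0.0° → target in arm frame (0.1084, 0.0142)
  A=-0.0484, B=-0.3091, C=(l²−L²−A²−y'²−z²)/(2L)=-0.0212
  θ1 = atan2(B,A) + arccos(C/0.3129) = -0.0875
φ2=120.0° → target in arm frame (-0.0419, -0.1010)
  e−x'=0.1019;  (l²−L²−(e−x')²−y'²−z²)/2L = -0.0663
  γ=atan2(-0.3091,0.1019)=-1.2523;  ψ=arccos(-0.2037)=1.7760;  θ2=γ+ψ≈0.5236
φ3=240.0° → target in arm frame (-0.0665, 0.0868)
  e−x'=0.1265;  (l²−L²−(e−x')²−y'²−z²)/2L = -0.0737
  √(A²+B²)=0.3340;  θ3 = -1.1823+1.7933 ≈ 0.6109

θ₁ = -0.0875, θ₂ = 0.5236, θ₃ = 0.6109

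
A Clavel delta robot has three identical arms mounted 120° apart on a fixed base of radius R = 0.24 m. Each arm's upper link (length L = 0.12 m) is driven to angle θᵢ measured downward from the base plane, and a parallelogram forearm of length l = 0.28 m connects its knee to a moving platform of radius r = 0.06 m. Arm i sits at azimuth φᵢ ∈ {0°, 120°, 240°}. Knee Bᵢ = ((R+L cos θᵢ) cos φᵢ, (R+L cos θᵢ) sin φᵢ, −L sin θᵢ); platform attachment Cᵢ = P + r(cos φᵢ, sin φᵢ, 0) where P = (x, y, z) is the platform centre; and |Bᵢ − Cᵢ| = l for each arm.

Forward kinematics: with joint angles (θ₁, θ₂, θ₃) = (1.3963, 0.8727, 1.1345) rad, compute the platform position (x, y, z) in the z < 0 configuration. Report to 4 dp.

(-0.0378, 0.0206, -0.2631)

arm 1 at φ=0.0°: ρ1 = 0.2008;  S1 = (0.2008, 0.0000, -0.1182)
arm 2 at φ=120.0°: ρ2 = 0.2571;  S2 = (-0.1286, 0.2227, -0.0919)
arm 3 at φ=240.0°: ρ3 = 0.2307;  S3 = (-0.1154, -0.1998, -0.1088)
eliminate P² terms by subtracting sphere 1 from 2 and 3
[-0.6588 0.4454 0.0525]·P = 0.0203;  [-0.6324 -0.3996 0.0188]·P = 0.0108
det = 0.5449;  x = -0.0237+0.0539z,  y = 0.0105+-0.0382z
sphere 1 gives Az²+Bz+C=0 with A=1.0044, B=0.2114, C=-0.0139;  B²−4AC=0.1006;  roots -0.2631, 0.0527;  negative root z = -0.2631
x = -0.0378, y = 0.0206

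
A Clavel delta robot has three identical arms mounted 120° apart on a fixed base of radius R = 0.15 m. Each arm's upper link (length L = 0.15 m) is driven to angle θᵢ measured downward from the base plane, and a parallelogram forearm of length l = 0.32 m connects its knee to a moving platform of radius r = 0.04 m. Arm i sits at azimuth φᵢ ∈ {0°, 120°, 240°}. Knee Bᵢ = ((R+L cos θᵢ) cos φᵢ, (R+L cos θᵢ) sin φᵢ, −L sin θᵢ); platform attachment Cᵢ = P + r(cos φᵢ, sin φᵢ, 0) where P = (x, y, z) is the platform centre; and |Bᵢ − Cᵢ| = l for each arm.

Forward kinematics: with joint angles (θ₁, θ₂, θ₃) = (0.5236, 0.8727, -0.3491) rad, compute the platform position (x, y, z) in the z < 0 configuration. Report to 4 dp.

centre 1 = (0.2399·cos0.0°, 0.2399·sin0.0°, -0.0750) = (0.2399, 0.0000, -0.0750)
arm 2 at φ=120.0°: ρ2 = 0.2064;  centre 2 = (-0.1032, 0.1788, -0.1149)
arm 3 at φ=240.0°: ρ3 = 0.2510;  centre 3 = (-0.1255, -0.2173, 0.0513)
|centre ₂|²−|centre ₁|² = -0.0074;  |centre ₃|²−|centre ₁|² = 0.0024
[-0.6862 0.3575 -0.0798]·P = -0.0074;  [-0.7308 -0.4347 0.2526]·P = 0.0024
det = 0.5595;  x = 0.0042+0.0994z,  y = -0.0126+0.4141z
quadratic in z: (1.1813)z²+(0.0927)z+(-0.0410)=0, √Δ=0.4501 → z ∈ {-0.2297, 0.1513}; z = -0.2297 (taking z<0)
x = -0.0187, y = -0.1077

(-0.0187, -0.1077, -0.2297)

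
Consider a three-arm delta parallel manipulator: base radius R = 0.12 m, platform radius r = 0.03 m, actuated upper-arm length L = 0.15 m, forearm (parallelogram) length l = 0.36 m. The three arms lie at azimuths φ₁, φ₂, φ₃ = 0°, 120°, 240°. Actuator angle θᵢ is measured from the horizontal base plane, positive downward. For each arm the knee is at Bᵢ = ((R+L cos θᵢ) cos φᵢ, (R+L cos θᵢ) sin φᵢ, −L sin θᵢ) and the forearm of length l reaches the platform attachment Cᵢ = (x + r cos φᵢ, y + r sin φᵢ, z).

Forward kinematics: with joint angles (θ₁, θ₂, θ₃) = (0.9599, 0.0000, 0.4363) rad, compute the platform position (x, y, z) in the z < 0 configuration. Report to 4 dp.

arm 1 at φ=0.0°: e+L cos θ1 = 0.1760;  centre 1 = (0.1760, 0.0000, -0.1229)
centre 2 = (0.2400·cos120.0°, 0.2400·sin120.0°, 0.0000) = (-0.1200, 0.2078, 0.0000)
φ3=240.0°: virtual centre (-0.1130, -0.1957, -0.0634), radius l
|centre ₂|²−|centre ₁|² = 0.0115;  |centre ₃|²−|centre ₁|² = 0.0090
plane₁₂: -0.5921x+0.4157y+0.2457z = 0.0115
det = 0.4720;  x = -0.0175+0.3085z,  y = 0.0028+-0.1517z
quadratic in z: (1.1182)z²+(0.1255)z+(-0.0771)=0, √Δ=0.6003 → z ∈ {-0.3245, 0.2123}; z = -0.3245 (taking z<0)
x = -0.1176, y = 0.0521

(-0.1176, 0.0521, -0.3245)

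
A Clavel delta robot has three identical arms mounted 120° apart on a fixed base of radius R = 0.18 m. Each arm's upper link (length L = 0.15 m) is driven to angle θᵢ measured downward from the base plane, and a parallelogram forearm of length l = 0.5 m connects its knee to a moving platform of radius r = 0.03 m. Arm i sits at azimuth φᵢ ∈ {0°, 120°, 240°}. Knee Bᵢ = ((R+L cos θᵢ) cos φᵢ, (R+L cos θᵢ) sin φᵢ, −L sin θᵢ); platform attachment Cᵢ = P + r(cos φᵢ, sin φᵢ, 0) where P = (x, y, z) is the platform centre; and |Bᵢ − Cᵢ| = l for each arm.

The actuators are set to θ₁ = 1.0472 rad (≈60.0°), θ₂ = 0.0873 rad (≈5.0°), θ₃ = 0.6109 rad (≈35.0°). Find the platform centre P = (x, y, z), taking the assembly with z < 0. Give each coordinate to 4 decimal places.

(-0.1268, 0.0749, -0.4773)

centre 1 = (0.2250·cos0.0°, 0.2250·sin0.0°, -0.1299) = (0.2250, 0.0000, -0.1299)
arm 2 at φ=120.0°: (R−r)+L cos θ2 = 0.2994;  centre 2 = (-0.1497, 0.2593, -0.0131)
arm 3 at φ=240.0°: (R−r)+L cos θ3 = 0.2729;  centre 3 = (-0.1364, -0.2363, -0.0860)
subtract pairs → two planes through P
linear system: -0.7494x+0.5186y = 0.0223−0.2337z; -0.7229x+-0.4726y = 0.0144−0.0877z
Cramer: x(z) = -0.0247+0.2139z;  y(z) = 0.0074-0.1415z
into |P−centre ₁|² = l²: 1.0658z² + 0.1509z + -0.1707 = 0;  Δ = 0.7506;  z = -0.4773 or 0.3356 → z<0 root = -0.4773
x = -0.1268, y = 0.0749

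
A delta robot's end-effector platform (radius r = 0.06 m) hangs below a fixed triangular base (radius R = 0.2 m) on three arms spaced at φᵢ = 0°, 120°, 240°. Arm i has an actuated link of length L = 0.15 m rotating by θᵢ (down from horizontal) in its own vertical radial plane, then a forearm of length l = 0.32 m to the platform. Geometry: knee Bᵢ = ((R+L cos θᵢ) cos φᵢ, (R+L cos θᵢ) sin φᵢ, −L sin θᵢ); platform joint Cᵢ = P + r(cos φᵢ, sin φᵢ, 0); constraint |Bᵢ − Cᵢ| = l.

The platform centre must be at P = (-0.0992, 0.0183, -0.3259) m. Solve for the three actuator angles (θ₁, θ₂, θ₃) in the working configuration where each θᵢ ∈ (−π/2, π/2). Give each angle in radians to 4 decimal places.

θ₁ = 1.3967, θ₂ = 0.6109, θ₃ = 0.7858

arm 1 (φ=0.0°): x'=-0.0992, y'=0.0183
  A cos θ + B sin θ = C:  0.2392·cos θ + -0.3259·sin θ = -0.2795
  γ=atan2(-0.3259,0.2392)=-0.9376;  ψ=arccos(-0.6915)=2.3343;  θ1=γ+ψ≈1.3967
rotate P by −φ2: (0.0654, 0.0768, -0.3259)
  A cos θ + B sin θ = C:  0.0746·cos θ + -0.3259·sin θ = -0.1259
  θ2 = atan2(B,A) + arccos(C/0.3343) = 0.6109
φ3=240.0° → target in arm frame (0.0338, -0.0951)
  e−x'=0.1062;  (l²−L²−(e−x')²−y'²−z²)/2L = -0.1555
  γ=atan2(-0.3259,0.1062)=-1.2556;  ψ=arccos(-0.4535)=2.0415;  θ3=γ+ψ≈0.7858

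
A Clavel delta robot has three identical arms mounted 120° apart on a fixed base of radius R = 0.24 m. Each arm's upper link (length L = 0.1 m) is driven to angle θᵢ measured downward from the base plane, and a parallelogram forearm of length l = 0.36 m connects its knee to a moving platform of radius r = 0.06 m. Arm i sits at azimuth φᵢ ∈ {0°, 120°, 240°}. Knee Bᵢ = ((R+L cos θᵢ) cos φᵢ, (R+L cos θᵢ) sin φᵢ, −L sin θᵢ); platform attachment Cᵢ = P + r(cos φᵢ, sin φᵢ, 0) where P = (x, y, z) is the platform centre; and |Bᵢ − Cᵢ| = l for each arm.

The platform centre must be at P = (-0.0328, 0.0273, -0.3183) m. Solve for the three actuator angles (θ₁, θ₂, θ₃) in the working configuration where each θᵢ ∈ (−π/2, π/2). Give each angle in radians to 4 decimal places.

rotate P by −φ1: (-0.0328, 0.0273, -0.3183)
  A cos θ + B sin θ = C:  0.2128·cos θ + -0.3183·sin θ = -0.1387
  √(A²+B²)=0.3829;  θ1 = -0.9815+1.9415 ≈ 0.9600
arm 2 (φ=120.0°): x'=0.0400, y'=0.0148
  A=0.1400, B=-0.3183, C=(l²−L²−A²−y'²−z²)/(2L)=-0.0076
  √(A²+B²)=0.3477;  θ2 = -1.1565+1.5927 ≈ 0.4361
arm 3 (φ=240.0°): x'=-0.0072, y'=-0.0421
  e−x'=0.1872;  (l²−L²−(e−x')²−y'²−z²)/2L = -0.0927
  θ3 = atan2(B,A) + arccos(C/0.3693) = 0.7855

θ₁ = 0.9600, θ₂ = 0.4361, θ₃ = 0.7855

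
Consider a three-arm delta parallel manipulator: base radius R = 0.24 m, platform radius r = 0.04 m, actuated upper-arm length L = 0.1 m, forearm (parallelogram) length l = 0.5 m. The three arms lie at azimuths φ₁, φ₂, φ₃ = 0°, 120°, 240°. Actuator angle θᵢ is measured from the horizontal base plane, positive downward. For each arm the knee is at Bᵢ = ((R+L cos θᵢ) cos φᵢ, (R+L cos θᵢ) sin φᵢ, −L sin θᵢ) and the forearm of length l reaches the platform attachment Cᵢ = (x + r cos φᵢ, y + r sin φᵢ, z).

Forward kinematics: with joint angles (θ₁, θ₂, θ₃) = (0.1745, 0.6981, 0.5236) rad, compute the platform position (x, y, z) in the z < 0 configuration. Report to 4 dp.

φ1=0.0°: virtual centre (0.2985, 0.0000, -0.0174), radius l
O2 = (0.2766·cos120.0°, 0.2766·sin120.0°, -0.0643) = (-0.1383, 0.2395, -0.0643)
O3 = (0.2866·cos240.0°, 0.2866·sin240.0°, -0.0500) = (-0.1433, -0.2482, -0.0500)
|O₂|²−|O₁|² = -0.0087;  |O₃|²−|O₁|² = -0.0048
linear system: -0.8736x+0.4791y = -0.0087−-0.0938z; -0.8836x+-0.4964y = -0.0048−-0.0653z
det = 0.8570;  x = 0.0077+-0.0908z,  y = -0.0042+0.0302z
quadratic in z: (1.0092)z²+(0.0873)z+(-0.1651)=0, √Δ=0.8211 → z ∈ {-0.4501, 0.3636}; z = -0.4501 (taking z<0)
x = 0.0486, y = -0.0178

(0.0486, -0.0178, -0.4501)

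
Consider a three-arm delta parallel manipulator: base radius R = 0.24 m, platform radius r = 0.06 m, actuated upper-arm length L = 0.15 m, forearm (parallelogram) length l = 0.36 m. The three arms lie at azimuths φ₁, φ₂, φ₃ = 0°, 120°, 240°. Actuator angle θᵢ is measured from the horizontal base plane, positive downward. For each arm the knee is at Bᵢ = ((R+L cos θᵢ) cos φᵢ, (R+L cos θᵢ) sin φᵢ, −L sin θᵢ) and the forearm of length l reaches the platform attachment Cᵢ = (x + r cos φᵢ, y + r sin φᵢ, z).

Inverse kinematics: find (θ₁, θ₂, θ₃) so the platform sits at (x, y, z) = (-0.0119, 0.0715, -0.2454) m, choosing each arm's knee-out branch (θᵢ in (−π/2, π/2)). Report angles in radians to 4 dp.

φ1=0.0° → target in arm frame (-0.0119, 0.0715)
  e−x'=0.1919;  (l²−L²−(e−x')²−y'²−z²)/2L = 0.0165
  √(A²+B²)=0.3115;  θ1 = -0.9071+1.5179 ≈ 0.6108
φ2=120.0° → target in arm frame (0.0679, -0.0254)
  A=0.1121, B=-0.2454, C=(l²−L²−A²−y'²−z²)/(2L)=0.1122
  γ=atan2(-0.2454,0.1121)=-1.1422;  ψ=arccos(0.4158)=1.1419;  θ2=γ+ψ≈-0.0003
arm 3 (φ=240.0°): x'=-0.0560, y'=-0.0461
  A=0.2360, B=-0.2454, C=(l²−L²−A²−y'²−z²)/(2L)=-0.0364
  γ=atan2(-0.2454,0.2360)=-0.8050;  ψ=arccos(-0.1070)=1.6780;  θ3=γ+ψ≈0.8730

θ₁ = 0.6108, θ₂ = -0.0003, θ₃ = 0.8730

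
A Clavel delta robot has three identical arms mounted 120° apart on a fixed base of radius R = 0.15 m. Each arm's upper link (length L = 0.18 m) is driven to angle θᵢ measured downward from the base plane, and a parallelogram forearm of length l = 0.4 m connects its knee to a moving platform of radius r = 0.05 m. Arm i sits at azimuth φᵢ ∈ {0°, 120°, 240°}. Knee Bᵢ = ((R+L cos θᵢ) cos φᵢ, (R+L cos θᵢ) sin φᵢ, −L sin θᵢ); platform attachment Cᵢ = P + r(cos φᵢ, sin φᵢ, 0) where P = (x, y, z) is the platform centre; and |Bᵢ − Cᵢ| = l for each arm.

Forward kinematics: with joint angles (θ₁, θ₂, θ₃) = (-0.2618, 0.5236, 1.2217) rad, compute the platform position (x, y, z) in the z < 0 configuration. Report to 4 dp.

(0.1808, 0.1205, -0.3233)

arm 1 at φ=0.0°: e+L cos θ1 = 0.2739;  centre 1 = (0.2739, 0.0000, 0.0466)
arm 2 at φ=120.0°: e+L cos θ2 = 0.2559;  centre 2 = (-0.1279, 0.2216, -0.0900)
arm 3 at φ=240.0°: e+L cos θ3 = 0.1616;  centre 3 = (-0.0808, -0.1399, -0.1691)
subtract pairs → two planes through P
linear system: -0.8036x+0.4432y = -0.0036−-0.2732z; -0.7093x+-0.2798y = -0.0225−-0.4315z
Cramer: x(z) = 0.0203-0.4964z;  y(z) = 0.0287-0.2837z
quadratic in z: (1.3269)z²+(0.1422)z+(-0.0927)=0, √Δ=0.7158 → z ∈ {-0.3233, 0.2161}; z = -0.3233 (taking z<0)
x = 0.1808, y = 0.1205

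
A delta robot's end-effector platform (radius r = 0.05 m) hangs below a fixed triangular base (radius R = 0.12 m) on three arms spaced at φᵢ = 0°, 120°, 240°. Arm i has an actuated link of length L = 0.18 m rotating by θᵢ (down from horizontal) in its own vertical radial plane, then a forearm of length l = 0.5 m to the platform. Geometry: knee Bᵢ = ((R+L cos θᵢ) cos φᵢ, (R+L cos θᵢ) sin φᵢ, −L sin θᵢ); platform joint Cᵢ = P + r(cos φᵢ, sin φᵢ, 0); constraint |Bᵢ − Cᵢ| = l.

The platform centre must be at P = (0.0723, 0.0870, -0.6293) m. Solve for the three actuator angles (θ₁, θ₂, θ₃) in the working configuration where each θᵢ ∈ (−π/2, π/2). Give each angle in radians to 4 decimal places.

θ₁ = 0.9595, θ₂ = 1.0470, θ₃ = 1.3959

arm 1 (φ=0.0°): x'=0.0723, y'=0.0870
  A=-0.0023, B=-0.6293, C=(l²−L²−A²−y'²−z²)/(2L)=-0.5166
  θ1 = atan2(B,A) + arccos(C/0.6293) = 0.9595
rotate P by −φ2: (0.0392, -0.1061, -0.6293)
  e−x'=0.0308;  (l²−L²−(e−x')²−y'²−z²)/2L = -0.5295
  γ=atan2(-0.6293,0.0308)=-1.5219;  ψ=arccos(-0.8404)=2.5689;  θ2=γ+ψ≈1.0470
rotate P by −φ3: (-0.1115, 0.0191, -0.6293)
  e−x'=0.1815;  (l²−L²−(e−x')²−y'²−z²)/2L = -0.5881
  θ3 = atan2(B,A) + arccos(C/0.6549) = 1.3959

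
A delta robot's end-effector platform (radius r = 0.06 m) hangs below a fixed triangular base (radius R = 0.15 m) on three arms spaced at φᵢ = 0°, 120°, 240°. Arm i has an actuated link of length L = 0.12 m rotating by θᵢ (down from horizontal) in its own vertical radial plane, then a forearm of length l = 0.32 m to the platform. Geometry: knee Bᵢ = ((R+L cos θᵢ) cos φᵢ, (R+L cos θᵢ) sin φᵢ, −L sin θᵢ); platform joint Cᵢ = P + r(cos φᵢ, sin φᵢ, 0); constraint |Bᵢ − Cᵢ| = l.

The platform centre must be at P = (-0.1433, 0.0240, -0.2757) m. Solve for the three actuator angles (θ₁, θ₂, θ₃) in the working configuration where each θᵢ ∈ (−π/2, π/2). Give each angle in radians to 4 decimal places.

arm 1 (φ=0.0°): x'=-0.1433, y'=0.0240
  A cos θ + B sin θ = C:  0.2333·cos θ + -0.2757·sin θ = -0.1792
  √(A²+B²)=0.3612;  θ1 = -0.8685+2.0901 ≈ 1.2216
arm 2 (φ=120.0°): x'=0.0924, y'=0.1121
  e−x'=-0.0024;  (l²−L²−(e−x')²−y'²−z²)/2L = -0.0024
  θ2 = atan2(B,A) + arccos(C/0.2757) = 0.0000
rotate P by −φ3: (0.0509, -0.1361, -0.2757)
  A cos θ + B sin θ = C:  0.0391·cos θ + -0.2757·sin θ = -0.0336
  √(A²+B²)=0.2785;  θ3 = -1.4298+1.6918 ≈ 0.2620

θ₁ = 1.2216, θ₂ = 0.0000, θ₃ = 0.2620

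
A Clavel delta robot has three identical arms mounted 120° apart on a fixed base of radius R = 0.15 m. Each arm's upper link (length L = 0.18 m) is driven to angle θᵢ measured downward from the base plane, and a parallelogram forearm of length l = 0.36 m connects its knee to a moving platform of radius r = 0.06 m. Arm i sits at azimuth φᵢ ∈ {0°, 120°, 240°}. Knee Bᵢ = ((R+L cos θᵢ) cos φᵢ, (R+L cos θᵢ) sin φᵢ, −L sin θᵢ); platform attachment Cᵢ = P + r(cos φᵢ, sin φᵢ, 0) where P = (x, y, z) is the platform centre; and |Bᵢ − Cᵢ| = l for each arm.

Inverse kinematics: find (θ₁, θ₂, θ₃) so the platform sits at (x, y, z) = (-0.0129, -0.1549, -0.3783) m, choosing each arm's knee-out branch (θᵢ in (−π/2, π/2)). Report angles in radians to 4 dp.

φ1=0.0° → target in arm frame (-0.0129, -0.1549)
  A cos θ + B sin θ = C:  0.1029·cos θ + -0.3783·sin θ = -0.2236
  θ1 = atan2(B,A) + arccos(C/0.3920) = 0.8725
rotate P by −φ2: (-0.1277, 0.0886, -0.3783)
  A cos θ + B sin θ = C:  0.2177·cos θ + -0.3783·sin θ = -0.2810
  γ=atan2(-0.3783,0.2177)=-1.0486;  ψ=arccos(-0.6438)=2.2702;  θ2=γ+ψ≈1.2216
arm 3 (φ=240.0°): x'=0.1406, y'=0.0663
  A=-0.0506, B=-0.3783, C=(l²−L²−A²−y'²−z²)/(2L)=-0.1468
  √(A²+B²)=0.3817;  θ3 = -1.7038+1.9657 ≈ 0.2620

θ₁ = 0.8725, θ₂ = 1.2216, θ₃ = 0.2620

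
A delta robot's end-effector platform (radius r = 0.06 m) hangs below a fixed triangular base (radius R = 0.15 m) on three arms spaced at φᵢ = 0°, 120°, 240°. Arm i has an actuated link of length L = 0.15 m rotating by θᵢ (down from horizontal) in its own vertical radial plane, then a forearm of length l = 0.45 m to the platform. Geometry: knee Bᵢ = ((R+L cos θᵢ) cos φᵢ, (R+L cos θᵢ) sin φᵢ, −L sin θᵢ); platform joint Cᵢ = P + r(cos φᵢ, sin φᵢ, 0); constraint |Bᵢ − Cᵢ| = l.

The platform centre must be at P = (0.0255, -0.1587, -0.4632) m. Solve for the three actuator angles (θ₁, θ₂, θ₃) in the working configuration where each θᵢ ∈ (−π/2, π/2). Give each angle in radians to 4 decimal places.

θ₁ = 0.6112, θ₂ = 1.1348, θ₃ = 0.2620

arm 1 (φ=0.0°): x'=0.0255, y'=-0.1587
  A cos θ + B sin θ = C:  0.0645·cos θ + -0.4632·sin θ = -0.2130
  √(A²+B²)=0.4677;  θ1 = -1.4324+2.0437 ≈ 0.6112
arm 2 (φ=120.0°): x'=-0.1502, y'=0.0573
  e−x'=0.2402;  (l²−L²−(e−x')²−y'²−z²)/2L = -0.3184
  γ=atan2(-0.4632,0.2402)=-1.0924;  ψ=arccos(-0.6103)=2.2272;  θ2=γ+ψ≈1.1348
arm 3 (φ=240.0°): x'=0.1247, y'=0.1014
  A cos θ + B sin θ = C:  -0.0347·cos θ + -0.4632·sin θ = -0.1535
  γ=atan2(-0.4632,-0.0347)=-1.6455;  ψ=arccos(-0.3304)=1.9076;  θ3=γ+ψ≈0.2620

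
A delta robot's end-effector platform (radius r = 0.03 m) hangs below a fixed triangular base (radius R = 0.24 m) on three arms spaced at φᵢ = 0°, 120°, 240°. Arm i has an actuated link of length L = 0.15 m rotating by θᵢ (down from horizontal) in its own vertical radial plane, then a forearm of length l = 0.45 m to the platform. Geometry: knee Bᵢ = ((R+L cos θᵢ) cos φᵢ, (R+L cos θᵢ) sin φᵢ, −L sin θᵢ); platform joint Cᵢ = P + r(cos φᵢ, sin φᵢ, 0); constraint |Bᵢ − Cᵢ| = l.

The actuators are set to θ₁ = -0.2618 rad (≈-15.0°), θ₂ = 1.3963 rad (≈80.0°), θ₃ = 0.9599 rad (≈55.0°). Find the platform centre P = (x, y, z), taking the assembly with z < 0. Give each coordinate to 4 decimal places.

(0.1729, -0.0585, -0.3686)

arm 1 at φ=0.0°: ρ1 = 0.3549;  S1 = (0.3549, 0.0000, 0.0388)
arm 2 at φ=120.0°: ρ2 = 0.2360;  S2 = (-0.1180, 0.2044, -0.1477)
φ3=240.0°: virtual centre (-0.1480, -0.2564, -0.1229), radius l
eliminate P² terms by subtracting sphere 1 from 2 and 3
plane₁₂: -0.9458x+0.4088y+-0.3731z = -0.0499
Cramer: x(z) = 0.0398-0.3610z;  y(z) = -0.0299+0.0774z
into |P−S₁|² = l²: 1.1363z² + 0.1452z + -0.1008 = 0;  Δ = 0.4794;  z = -0.3686 or 0.2408 → z<0 root = -0.3686
x = 0.1729, y = -0.0585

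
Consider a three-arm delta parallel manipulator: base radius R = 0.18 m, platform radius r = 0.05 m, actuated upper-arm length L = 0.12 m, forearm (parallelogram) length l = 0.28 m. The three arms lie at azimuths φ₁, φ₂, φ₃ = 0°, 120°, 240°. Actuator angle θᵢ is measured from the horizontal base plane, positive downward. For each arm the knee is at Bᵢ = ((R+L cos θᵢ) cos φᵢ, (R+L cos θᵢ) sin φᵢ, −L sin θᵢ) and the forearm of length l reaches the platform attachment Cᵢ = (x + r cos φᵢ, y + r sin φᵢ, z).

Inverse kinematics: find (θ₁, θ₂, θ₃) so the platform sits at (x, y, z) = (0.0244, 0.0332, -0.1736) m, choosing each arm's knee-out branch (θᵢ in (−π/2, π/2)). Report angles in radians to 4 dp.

arm 1 (φ=0.0°): x'=0.0244, y'=0.0332
  e−x'=0.1056;  (l²−L²−(e−x')²−y'²−z²)/2L = 0.0900
  θ1 = atan2(B,A) + arccos(C/0.2032) = 0.0874
rotate P by −φ2: (0.0166, -0.0377, -0.1736)
  e−x'=0.1134;  (l²−L²−(e−x')²−y'²−z²)/2L = 0.0815
  γ=atan2(-0.1736,0.1134)=-0.9920;  ψ=arccos(0.3932)=1.1667;  θ2=γ+ψ≈0.1748
rotate P by −φ3: (-0.0410, 0.0045, -0.1736)
  A=0.1710, B=-0.1736, C=(l²−L²−A²−y'²−z²)/(2L)=0.0192
  √(A²+B²)=0.2436;  θ3 = -0.7931+1.4917 ≈ 0.6987

θ₁ = 0.0874, θ₂ = 0.1748, θ₃ = 0.6987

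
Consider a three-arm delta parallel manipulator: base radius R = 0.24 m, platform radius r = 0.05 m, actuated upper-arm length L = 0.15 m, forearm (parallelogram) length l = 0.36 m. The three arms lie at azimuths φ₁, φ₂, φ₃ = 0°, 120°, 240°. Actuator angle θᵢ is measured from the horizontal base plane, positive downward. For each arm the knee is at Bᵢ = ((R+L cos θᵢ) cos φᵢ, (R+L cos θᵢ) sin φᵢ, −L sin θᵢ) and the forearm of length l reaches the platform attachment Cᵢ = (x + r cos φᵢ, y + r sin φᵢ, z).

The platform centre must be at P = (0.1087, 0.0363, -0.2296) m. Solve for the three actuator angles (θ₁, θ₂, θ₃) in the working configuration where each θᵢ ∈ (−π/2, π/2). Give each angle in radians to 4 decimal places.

θ₁ = -0.3487, θ₂ = 0.7856, θ₃ = 1.1343

rotate P by −φ1: (0.1087, 0.0363, -0.2296)
  A cos θ + B sin θ = C:  0.0813·cos θ + -0.2296·sin θ = 0.1549
  √(A²+B²)=0.2436;  θ1 = -1.2305+0.8818 ≈ -0.3487
arm 2 (φ=120.0°): x'=-0.0229, y'=-0.1123
  A=0.2129, B=-0.2296, C=(l²−L²−A²−y'²−z²)/(2L)=-0.0119
  γ=atan2(-0.2296,0.2129)=-0.8231;  ψ=arccos(-0.0379)=1.6087;  θ2=γ+ψ≈0.7856
arm 3 (φ=240.0°): x'=-0.0858, y'=0.0760
  A cos θ + B sin θ = C:  0.2758·cos θ + -0.2296·sin θ = -0.0915
  θ3 = atan2(B,A) + arccos(C/0.3589) = 1.1343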